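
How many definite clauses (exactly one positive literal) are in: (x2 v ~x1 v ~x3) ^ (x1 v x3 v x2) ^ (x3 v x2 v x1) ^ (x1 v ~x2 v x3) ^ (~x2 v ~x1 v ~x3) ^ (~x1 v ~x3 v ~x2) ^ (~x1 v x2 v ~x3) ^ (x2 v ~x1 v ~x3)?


A definite clause has exactly one positive literal.
Clause 1: 1 positive -> definite
Clause 2: 3 positive -> not definite
Clause 3: 3 positive -> not definite
Clause 4: 2 positive -> not definite
Clause 5: 0 positive -> not definite
Clause 6: 0 positive -> not definite
Clause 7: 1 positive -> definite
Clause 8: 1 positive -> definite
Definite clause count = 3.

3


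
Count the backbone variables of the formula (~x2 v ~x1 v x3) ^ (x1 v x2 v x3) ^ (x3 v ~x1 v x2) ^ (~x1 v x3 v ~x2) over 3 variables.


Find all satisfying assignments: 5 model(s).
Check which variables have the same value in every model.
No variable is fixed across all models.
Backbone size = 0.

0


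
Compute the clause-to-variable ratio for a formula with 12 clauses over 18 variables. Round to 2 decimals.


Clause-to-variable ratio = clauses / variables.
12 / 18 = 0.67.

0.67


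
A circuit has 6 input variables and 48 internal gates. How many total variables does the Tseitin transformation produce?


The Tseitin transformation introduces one auxiliary variable per gate.
Total variables = inputs + gates = 6 + 48 = 54.

54


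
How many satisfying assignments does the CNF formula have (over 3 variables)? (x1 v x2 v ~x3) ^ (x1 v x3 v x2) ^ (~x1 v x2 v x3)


Enumerate all 8 truth assignments over 3 variables.
Test each against every clause.
Satisfying assignments found: 5.

5


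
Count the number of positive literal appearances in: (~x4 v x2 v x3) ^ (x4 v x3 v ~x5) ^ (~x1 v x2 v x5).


Scan each clause for unnegated literals.
Clause 1: 2 positive; Clause 2: 2 positive; Clause 3: 2 positive.
Total positive literal occurrences = 6.

6


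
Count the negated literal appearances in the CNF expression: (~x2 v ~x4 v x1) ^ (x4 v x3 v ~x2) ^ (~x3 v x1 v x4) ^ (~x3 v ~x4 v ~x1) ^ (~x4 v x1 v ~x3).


Scan each clause for negated literals.
Clause 1: 2 negative; Clause 2: 1 negative; Clause 3: 1 negative; Clause 4: 3 negative; Clause 5: 2 negative.
Total negative literal occurrences = 9.

9


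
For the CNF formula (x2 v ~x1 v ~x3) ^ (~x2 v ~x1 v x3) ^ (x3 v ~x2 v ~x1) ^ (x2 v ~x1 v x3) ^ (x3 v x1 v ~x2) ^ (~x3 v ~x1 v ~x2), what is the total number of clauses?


Each group enclosed in parentheses joined by ^ is one clause.
Counting the conjuncts: 6 clauses.

6


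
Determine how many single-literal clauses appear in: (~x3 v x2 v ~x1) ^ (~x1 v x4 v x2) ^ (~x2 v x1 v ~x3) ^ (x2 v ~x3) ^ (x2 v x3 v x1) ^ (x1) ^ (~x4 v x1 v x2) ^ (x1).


A unit clause contains exactly one literal.
Unit clauses found: (x1), (x1).
Count = 2.

2


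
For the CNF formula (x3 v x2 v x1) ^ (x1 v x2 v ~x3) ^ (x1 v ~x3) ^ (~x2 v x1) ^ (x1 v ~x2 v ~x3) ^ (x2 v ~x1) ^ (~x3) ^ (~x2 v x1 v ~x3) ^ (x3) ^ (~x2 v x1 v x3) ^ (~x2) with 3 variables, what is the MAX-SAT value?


Enumerate all 8 truth assignments.
For each, count how many of the 11 clauses are satisfied.
The formula is not fully satisfiable, so the maximum is below 11.
Maximum simultaneously satisfiable clauses = 9.

9


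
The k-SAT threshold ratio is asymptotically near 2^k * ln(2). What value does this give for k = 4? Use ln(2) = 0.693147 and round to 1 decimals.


Using the asymptotic formula: threshold ~ 2^k * ln(2).
2^4 = 16.
16 * 0.693147 = 11.1.

11.1


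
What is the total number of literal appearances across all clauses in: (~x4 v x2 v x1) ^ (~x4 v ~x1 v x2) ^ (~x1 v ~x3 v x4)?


Clause lengths: 3, 3, 3.
Sum = 3 + 3 + 3 = 9.

9


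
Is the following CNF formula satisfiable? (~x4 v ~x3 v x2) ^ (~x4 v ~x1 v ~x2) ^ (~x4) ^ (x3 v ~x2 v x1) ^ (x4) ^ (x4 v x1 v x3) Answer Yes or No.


Check all 16 possible truth assignments.
Number of satisfying assignments found: 0.
The formula is unsatisfiable.

No


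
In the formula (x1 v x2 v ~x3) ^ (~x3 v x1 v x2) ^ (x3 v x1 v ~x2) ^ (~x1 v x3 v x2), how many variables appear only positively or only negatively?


A pure literal appears in only one polarity across all clauses.
No pure literals found.
Count = 0.

0


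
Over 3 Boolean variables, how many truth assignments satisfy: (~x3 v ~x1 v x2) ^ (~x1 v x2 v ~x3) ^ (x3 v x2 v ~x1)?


Enumerate all 8 truth assignments over 3 variables.
Test each against every clause.
Satisfying assignments found: 6.

6


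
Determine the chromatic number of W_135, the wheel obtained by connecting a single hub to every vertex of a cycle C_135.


W_135 consists of the cycle C_135 together with a hub vertex adjacent to every cycle vertex.
The cycle C_135 needs 3 colors (odd cycle -> 3).
The hub is adjacent to every cycle vertex, so it must receive a new color distinct from all of them.
Chromatic number = 3 + 1 = 4.

4


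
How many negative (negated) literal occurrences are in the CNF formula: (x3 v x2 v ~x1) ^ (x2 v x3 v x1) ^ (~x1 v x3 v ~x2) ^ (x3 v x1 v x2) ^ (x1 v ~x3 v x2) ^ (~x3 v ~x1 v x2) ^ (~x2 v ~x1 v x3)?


Scan each clause for negated literals.
Clause 1: 1 negative; Clause 2: 0 negative; Clause 3: 2 negative; Clause 4: 0 negative; Clause 5: 1 negative; Clause 6: 2 negative; Clause 7: 2 negative.
Total negative literal occurrences = 8.

8


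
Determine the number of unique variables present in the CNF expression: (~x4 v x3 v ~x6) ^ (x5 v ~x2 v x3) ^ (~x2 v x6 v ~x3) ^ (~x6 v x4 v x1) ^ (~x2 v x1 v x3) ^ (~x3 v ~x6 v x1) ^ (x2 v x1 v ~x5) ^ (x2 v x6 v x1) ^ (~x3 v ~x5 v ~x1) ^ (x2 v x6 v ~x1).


Identify each distinct variable in the formula.
Variables found: x1, x2, x3, x4, x5, x6.
Total distinct variables = 6.

6


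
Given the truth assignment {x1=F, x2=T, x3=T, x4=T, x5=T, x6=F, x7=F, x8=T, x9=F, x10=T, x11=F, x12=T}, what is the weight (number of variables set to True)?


The weight is the number of variables assigned True.
True variables: x2, x3, x4, x5, x8, x10, x12.
Weight = 7.

7


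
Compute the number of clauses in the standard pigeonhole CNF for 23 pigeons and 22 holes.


The PHP encoding has two parts:
1) At-least-one-hole clauses: 23 (one per pigeon, each with 22 literals).
2) At-most-one-pigeon-per-hole clauses: 22 holes * C(23,2) = 22 * 253 = 5566.
Total clauses = 23 + 5566 = 5589.

5589


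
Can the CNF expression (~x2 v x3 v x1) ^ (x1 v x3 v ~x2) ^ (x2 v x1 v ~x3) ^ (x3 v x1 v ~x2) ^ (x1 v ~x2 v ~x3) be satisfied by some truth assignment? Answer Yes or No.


Check all 8 possible truth assignments.
Number of satisfying assignments found: 5.
The formula is satisfiable.

Yes


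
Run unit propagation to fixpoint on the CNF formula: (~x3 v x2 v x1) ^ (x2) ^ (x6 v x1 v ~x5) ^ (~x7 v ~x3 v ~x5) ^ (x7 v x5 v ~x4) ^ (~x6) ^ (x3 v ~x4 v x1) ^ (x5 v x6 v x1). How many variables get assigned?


Unit propagation repeatedly assigns the literal in any unit clause, then simplifies.
Assignments in order: x2 = T, x6 = F.
No further unit clauses remain.
Total variables assigned = 2.

2


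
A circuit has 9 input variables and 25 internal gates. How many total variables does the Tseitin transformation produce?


The Tseitin transformation introduces one auxiliary variable per gate.
Total variables = inputs + gates = 9 + 25 = 34.

34


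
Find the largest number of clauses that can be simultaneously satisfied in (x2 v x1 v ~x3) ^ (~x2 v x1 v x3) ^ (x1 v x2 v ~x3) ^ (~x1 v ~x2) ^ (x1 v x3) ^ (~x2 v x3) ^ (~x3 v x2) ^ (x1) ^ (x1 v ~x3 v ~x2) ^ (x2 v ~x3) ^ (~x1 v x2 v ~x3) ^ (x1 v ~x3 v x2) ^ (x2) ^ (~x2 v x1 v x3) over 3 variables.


Enumerate all 8 truth assignments.
For each, count how many of the 14 clauses are satisfied.
The formula is not fully satisfiable, so the maximum is below 14.
Maximum simultaneously satisfiable clauses = 13.

13


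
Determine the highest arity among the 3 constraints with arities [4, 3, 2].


The arities are: 4, 3, 2.
Scan for the maximum value.
Maximum arity = 4.

4


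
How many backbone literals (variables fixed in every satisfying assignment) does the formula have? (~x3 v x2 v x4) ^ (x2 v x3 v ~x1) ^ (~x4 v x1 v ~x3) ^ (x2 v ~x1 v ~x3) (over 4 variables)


Find all satisfying assignments: 9 model(s).
Check which variables have the same value in every model.
No variable is fixed across all models.
Backbone size = 0.

0


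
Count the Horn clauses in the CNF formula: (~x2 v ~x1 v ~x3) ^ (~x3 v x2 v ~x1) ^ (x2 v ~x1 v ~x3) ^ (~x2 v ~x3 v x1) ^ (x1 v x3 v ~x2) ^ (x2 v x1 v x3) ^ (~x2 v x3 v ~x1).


A Horn clause has at most one positive literal.
Clause 1: 0 positive lit(s) -> Horn
Clause 2: 1 positive lit(s) -> Horn
Clause 3: 1 positive lit(s) -> Horn
Clause 4: 1 positive lit(s) -> Horn
Clause 5: 2 positive lit(s) -> not Horn
Clause 6: 3 positive lit(s) -> not Horn
Clause 7: 1 positive lit(s) -> Horn
Total Horn clauses = 5.

5


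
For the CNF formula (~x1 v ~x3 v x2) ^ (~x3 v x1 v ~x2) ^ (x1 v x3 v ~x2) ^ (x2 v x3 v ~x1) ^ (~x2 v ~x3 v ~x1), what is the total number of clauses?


Each group enclosed in parentheses joined by ^ is one clause.
Counting the conjuncts: 5 clauses.

5


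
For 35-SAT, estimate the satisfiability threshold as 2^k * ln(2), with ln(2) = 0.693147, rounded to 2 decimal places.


Using the asymptotic formula: threshold ~ 2^k * ln(2).
2^35 = 34359738368.
34359738368 * 0.693147 = 23816349570.56.

23816349570.56


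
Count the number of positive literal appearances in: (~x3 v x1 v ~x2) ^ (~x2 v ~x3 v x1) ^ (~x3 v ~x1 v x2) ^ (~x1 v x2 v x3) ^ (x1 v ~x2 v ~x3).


Scan each clause for unnegated literals.
Clause 1: 1 positive; Clause 2: 1 positive; Clause 3: 1 positive; Clause 4: 2 positive; Clause 5: 1 positive.
Total positive literal occurrences = 6.

6


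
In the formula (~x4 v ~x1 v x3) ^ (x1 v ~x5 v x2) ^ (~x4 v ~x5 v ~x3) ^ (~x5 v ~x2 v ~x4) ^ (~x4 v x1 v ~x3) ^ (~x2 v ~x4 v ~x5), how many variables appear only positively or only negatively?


A pure literal appears in only one polarity across all clauses.
Pure literals: x4 (negative only), x5 (negative only).
Count = 2.

2


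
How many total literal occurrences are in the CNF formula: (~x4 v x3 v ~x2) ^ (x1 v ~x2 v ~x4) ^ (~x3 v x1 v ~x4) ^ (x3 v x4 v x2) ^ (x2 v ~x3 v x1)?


Clause lengths: 3, 3, 3, 3, 3.
Sum = 3 + 3 + 3 + 3 + 3 = 15.

15


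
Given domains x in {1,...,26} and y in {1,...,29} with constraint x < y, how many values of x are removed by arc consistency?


For the constraint x < y, x needs a supporting value in y's domain.
x can be at most 28 (one less than y's maximum).
Valid x values from domain: 26 out of 26.
Pruned = 26 - 26 = 0.

0


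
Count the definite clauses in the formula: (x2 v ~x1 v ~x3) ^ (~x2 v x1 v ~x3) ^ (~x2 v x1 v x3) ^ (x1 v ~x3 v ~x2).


A definite clause has exactly one positive literal.
Clause 1: 1 positive -> definite
Clause 2: 1 positive -> definite
Clause 3: 2 positive -> not definite
Clause 4: 1 positive -> definite
Definite clause count = 3.

3


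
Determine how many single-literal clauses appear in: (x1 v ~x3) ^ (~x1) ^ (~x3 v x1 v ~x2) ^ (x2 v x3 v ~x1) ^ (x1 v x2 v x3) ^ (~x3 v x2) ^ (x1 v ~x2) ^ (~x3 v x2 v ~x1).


A unit clause contains exactly one literal.
Unit clauses found: (~x1).
Count = 1.

1


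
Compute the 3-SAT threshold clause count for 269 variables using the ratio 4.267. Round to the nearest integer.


The 3-SAT phase transition occurs at approximately 4.267 clauses per variable.
m = 4.267 * 269 = 1147.823.
Rounded to nearest integer: 1148.

1148


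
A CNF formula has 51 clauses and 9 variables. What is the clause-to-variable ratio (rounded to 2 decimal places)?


Clause-to-variable ratio = clauses / variables.
51 / 9 = 5.67.

5.67


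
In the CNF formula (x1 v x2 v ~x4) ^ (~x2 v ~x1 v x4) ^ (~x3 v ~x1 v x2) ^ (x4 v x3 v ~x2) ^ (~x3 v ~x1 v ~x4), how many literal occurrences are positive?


Scan each clause for unnegated literals.
Clause 1: 2 positive; Clause 2: 1 positive; Clause 3: 1 positive; Clause 4: 2 positive; Clause 5: 0 positive.
Total positive literal occurrences = 6.

6


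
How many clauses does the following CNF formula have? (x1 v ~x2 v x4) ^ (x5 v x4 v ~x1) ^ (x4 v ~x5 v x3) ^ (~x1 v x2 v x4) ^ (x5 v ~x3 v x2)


Each group enclosed in parentheses joined by ^ is one clause.
Counting the conjuncts: 5 clauses.

5


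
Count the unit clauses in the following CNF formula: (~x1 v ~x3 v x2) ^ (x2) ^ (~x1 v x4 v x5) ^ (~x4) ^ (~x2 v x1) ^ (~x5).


A unit clause contains exactly one literal.
Unit clauses found: (x2), (~x4), (~x5).
Count = 3.

3


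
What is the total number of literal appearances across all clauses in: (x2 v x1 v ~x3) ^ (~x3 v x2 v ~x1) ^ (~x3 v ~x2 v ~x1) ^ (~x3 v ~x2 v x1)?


Clause lengths: 3, 3, 3, 3.
Sum = 3 + 3 + 3 + 3 = 12.

12


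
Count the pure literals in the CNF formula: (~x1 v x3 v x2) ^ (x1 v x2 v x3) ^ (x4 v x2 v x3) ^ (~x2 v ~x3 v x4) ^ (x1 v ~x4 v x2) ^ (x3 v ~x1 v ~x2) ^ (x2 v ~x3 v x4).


A pure literal appears in only one polarity across all clauses.
No pure literals found.
Count = 0.

0


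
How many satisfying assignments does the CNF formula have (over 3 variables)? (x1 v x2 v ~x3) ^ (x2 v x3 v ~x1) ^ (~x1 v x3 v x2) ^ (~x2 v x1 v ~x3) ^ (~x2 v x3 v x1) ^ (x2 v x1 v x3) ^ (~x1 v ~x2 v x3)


Enumerate all 8 truth assignments over 3 variables.
Test each against every clause.
Satisfying assignments found: 2.

2


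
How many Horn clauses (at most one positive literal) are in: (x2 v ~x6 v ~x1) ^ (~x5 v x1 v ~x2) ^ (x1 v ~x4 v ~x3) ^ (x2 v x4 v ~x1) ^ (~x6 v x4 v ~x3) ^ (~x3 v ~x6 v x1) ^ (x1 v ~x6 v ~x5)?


A Horn clause has at most one positive literal.
Clause 1: 1 positive lit(s) -> Horn
Clause 2: 1 positive lit(s) -> Horn
Clause 3: 1 positive lit(s) -> Horn
Clause 4: 2 positive lit(s) -> not Horn
Clause 5: 1 positive lit(s) -> Horn
Clause 6: 1 positive lit(s) -> Horn
Clause 7: 1 positive lit(s) -> Horn
Total Horn clauses = 6.

6


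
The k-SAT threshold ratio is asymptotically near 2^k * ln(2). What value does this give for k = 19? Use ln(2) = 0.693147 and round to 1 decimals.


Using the asymptotic formula: threshold ~ 2^k * ln(2).
2^19 = 524288.
524288 * 0.693147 = 363408.7.

363408.7


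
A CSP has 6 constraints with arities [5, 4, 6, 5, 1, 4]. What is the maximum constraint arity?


The arities are: 5, 4, 6, 5, 1, 4.
Scan for the maximum value.
Maximum arity = 6.

6


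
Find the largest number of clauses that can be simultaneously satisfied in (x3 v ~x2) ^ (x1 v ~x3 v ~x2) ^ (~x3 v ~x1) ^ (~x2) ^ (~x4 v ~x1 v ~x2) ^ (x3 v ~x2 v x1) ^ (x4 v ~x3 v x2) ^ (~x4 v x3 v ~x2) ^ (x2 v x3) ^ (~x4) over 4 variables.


Enumerate all 16 truth assignments.
For each, count how many of the 10 clauses are satisfied.
The formula is not fully satisfiable, so the maximum is below 10.
Maximum simultaneously satisfiable clauses = 9.

9


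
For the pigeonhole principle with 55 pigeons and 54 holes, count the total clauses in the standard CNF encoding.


The PHP encoding has two parts:
1) At-least-one-hole clauses: 55 (one per pigeon, each with 54 literals).
2) At-most-one-pigeon-per-hole clauses: 54 holes * C(55,2) = 54 * 1485 = 80190.
Total clauses = 55 + 80190 = 80245.

80245


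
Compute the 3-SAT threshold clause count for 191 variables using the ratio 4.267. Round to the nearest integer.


The 3-SAT phase transition occurs at approximately 4.267 clauses per variable.
m = 4.267 * 191 = 814.997.
Rounded to nearest integer: 815.

815


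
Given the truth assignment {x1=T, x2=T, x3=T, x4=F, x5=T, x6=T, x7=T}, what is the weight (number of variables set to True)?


The weight is the number of variables assigned True.
True variables: x1, x2, x3, x5, x6, x7.
Weight = 6.

6


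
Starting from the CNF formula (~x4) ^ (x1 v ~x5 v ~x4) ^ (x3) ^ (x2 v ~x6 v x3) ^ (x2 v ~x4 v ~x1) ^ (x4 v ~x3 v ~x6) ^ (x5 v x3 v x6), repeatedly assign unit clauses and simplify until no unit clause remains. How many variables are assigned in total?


Unit propagation repeatedly assigns the literal in any unit clause, then simplifies.
Assignments in order: x4 = F, x3 = T, x6 = F.
No further unit clauses remain.
Total variables assigned = 3.

3


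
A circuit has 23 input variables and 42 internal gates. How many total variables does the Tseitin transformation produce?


The Tseitin transformation introduces one auxiliary variable per gate.
Total variables = inputs + gates = 23 + 42 = 65.

65


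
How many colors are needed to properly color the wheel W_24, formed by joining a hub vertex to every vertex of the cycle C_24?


W_24 consists of the cycle C_24 together with a hub vertex adjacent to every cycle vertex.
The cycle C_24 needs 2 colors (even cycle -> 2).
The hub is adjacent to every cycle vertex, so it must receive a new color distinct from all of them.
Chromatic number = 2 + 1 = 3.

3


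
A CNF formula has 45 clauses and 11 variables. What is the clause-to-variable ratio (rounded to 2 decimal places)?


Clause-to-variable ratio = clauses / variables.
45 / 11 = 4.09.

4.09


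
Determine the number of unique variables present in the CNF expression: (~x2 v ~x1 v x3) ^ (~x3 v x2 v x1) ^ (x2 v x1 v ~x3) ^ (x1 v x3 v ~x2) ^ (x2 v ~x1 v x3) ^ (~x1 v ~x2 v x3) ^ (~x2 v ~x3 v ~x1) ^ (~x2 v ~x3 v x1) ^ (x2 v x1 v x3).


Identify each distinct variable in the formula.
Variables found: x1, x2, x3.
Total distinct variables = 3.

3


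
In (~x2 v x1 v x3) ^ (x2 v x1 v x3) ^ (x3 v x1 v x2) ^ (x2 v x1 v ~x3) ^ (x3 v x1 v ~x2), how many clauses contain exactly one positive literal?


A definite clause has exactly one positive literal.
Clause 1: 2 positive -> not definite
Clause 2: 3 positive -> not definite
Clause 3: 3 positive -> not definite
Clause 4: 2 positive -> not definite
Clause 5: 2 positive -> not definite
Definite clause count = 0.

0


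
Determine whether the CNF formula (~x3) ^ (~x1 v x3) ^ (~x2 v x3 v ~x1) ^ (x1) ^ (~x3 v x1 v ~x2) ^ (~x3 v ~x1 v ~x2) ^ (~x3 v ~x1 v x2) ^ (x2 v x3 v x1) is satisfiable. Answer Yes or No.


Check all 8 possible truth assignments.
Number of satisfying assignments found: 0.
The formula is unsatisfiable.

No


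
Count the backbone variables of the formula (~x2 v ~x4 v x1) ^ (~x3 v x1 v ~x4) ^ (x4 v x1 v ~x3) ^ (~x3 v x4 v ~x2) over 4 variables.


Find all satisfying assignments: 10 model(s).
Check which variables have the same value in every model.
No variable is fixed across all models.
Backbone size = 0.

0


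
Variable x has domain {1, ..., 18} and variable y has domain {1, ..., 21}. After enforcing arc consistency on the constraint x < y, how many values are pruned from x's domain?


For the constraint x < y, x needs a supporting value in y's domain.
x can be at most 20 (one less than y's maximum).
Valid x values from domain: 18 out of 18.
Pruned = 18 - 18 = 0.

0


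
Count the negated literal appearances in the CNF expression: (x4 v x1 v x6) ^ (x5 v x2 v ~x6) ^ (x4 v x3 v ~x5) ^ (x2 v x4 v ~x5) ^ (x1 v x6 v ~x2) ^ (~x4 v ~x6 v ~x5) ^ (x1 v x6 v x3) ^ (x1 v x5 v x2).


Scan each clause for negated literals.
Clause 1: 0 negative; Clause 2: 1 negative; Clause 3: 1 negative; Clause 4: 1 negative; Clause 5: 1 negative; Clause 6: 3 negative; Clause 7: 0 negative; Clause 8: 0 negative.
Total negative literal occurrences = 7.

7


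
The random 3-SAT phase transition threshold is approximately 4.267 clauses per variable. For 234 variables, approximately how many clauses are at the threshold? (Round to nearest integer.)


The 3-SAT phase transition occurs at approximately 4.267 clauses per variable.
m = 4.267 * 234 = 998.478.
Rounded to nearest integer: 998.

998


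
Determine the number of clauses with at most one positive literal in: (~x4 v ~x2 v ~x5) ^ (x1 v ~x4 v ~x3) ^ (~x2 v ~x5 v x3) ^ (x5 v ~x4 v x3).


A Horn clause has at most one positive literal.
Clause 1: 0 positive lit(s) -> Horn
Clause 2: 1 positive lit(s) -> Horn
Clause 3: 1 positive lit(s) -> Horn
Clause 4: 2 positive lit(s) -> not Horn
Total Horn clauses = 3.

3


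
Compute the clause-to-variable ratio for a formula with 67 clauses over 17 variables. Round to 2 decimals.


Clause-to-variable ratio = clauses / variables.
67 / 17 = 3.94.

3.94


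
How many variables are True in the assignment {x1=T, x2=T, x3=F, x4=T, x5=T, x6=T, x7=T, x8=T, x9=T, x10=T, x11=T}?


The weight is the number of variables assigned True.
True variables: x1, x2, x4, x5, x6, x7, x8, x9, x10, x11.
Weight = 10.

10


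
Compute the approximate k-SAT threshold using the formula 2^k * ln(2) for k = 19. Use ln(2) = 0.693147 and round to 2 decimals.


Using the asymptotic formula: threshold ~ 2^k * ln(2).
2^19 = 524288.
524288 * 0.693147 = 363408.65.

363408.65


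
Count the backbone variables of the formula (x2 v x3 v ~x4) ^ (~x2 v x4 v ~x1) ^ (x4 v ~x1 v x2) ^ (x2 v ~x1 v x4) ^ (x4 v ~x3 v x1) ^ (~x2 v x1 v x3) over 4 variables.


Find all satisfying assignments: 6 model(s).
Check which variables have the same value in every model.
No variable is fixed across all models.
Backbone size = 0.

0


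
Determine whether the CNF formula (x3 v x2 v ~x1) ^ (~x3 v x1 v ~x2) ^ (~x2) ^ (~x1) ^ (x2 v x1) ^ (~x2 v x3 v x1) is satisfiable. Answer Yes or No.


Check all 8 possible truth assignments.
Number of satisfying assignments found: 0.
The formula is unsatisfiable.

No


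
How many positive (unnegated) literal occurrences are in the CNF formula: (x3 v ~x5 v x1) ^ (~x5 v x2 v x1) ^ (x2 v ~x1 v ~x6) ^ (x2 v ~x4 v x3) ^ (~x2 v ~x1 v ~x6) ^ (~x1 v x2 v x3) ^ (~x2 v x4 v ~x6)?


Scan each clause for unnegated literals.
Clause 1: 2 positive; Clause 2: 2 positive; Clause 3: 1 positive; Clause 4: 2 positive; Clause 5: 0 positive; Clause 6: 2 positive; Clause 7: 1 positive.
Total positive literal occurrences = 10.

10


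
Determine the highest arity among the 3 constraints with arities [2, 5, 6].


The arities are: 2, 5, 6.
Scan for the maximum value.
Maximum arity = 6.

6


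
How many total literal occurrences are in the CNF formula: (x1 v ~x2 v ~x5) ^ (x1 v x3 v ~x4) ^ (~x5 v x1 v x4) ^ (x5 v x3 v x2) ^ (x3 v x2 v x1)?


Clause lengths: 3, 3, 3, 3, 3.
Sum = 3 + 3 + 3 + 3 + 3 = 15.

15


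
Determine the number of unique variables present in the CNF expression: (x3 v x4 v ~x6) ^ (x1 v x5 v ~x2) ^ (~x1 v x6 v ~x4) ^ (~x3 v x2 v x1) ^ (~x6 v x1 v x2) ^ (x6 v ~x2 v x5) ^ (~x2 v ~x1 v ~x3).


Identify each distinct variable in the formula.
Variables found: x1, x2, x3, x4, x5, x6.
Total distinct variables = 6.

6


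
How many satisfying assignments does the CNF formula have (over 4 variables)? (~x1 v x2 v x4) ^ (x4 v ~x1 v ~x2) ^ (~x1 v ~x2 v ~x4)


Enumerate all 16 truth assignments over 4 variables.
Test each against every clause.
Satisfying assignments found: 10.

10


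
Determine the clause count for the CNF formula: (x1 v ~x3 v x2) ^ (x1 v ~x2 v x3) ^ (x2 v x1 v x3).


Each group enclosed in parentheses joined by ^ is one clause.
Counting the conjuncts: 3 clauses.

3


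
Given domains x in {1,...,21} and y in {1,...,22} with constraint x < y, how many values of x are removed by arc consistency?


For the constraint x < y, x needs a supporting value in y's domain.
x can be at most 21 (one less than y's maximum).
Valid x values from domain: 21 out of 21.
Pruned = 21 - 21 = 0.

0


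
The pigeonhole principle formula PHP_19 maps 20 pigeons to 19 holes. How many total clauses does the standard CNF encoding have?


The PHP encoding has two parts:
1) At-least-one-hole clauses: 20 (one per pigeon, each with 19 literals).
2) At-most-one-pigeon-per-hole clauses: 19 holes * C(20,2) = 19 * 190 = 3610.
Total clauses = 20 + 3610 = 3630.

3630


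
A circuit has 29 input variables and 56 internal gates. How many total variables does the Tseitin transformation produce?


The Tseitin transformation introduces one auxiliary variable per gate.
Total variables = inputs + gates = 29 + 56 = 85.

85


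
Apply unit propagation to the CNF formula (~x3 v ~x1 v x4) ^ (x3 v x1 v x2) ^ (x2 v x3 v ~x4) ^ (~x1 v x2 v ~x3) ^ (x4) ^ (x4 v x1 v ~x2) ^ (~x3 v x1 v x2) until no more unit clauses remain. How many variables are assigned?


Unit propagation repeatedly assigns the literal in any unit clause, then simplifies.
Assignments in order: x4 = T.
No further unit clauses remain.
Total variables assigned = 1.

1


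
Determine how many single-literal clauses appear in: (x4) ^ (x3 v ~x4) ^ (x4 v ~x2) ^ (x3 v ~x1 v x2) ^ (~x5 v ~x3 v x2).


A unit clause contains exactly one literal.
Unit clauses found: (x4).
Count = 1.

1


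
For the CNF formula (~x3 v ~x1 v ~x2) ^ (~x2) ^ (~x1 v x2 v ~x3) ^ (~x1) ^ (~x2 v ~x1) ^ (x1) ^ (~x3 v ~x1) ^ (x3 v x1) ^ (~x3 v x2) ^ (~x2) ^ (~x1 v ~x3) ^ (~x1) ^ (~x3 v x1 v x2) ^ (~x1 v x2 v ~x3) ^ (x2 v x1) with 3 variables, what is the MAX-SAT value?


Enumerate all 8 truth assignments.
For each, count how many of the 15 clauses are satisfied.
The formula is not fully satisfiable, so the maximum is below 15.
Maximum simultaneously satisfiable clauses = 13.

13


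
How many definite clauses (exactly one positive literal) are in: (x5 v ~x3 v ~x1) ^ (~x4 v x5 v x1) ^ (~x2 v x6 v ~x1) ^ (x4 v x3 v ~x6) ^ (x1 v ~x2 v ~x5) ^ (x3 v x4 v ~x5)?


A definite clause has exactly one positive literal.
Clause 1: 1 positive -> definite
Clause 2: 2 positive -> not definite
Clause 3: 1 positive -> definite
Clause 4: 2 positive -> not definite
Clause 5: 1 positive -> definite
Clause 6: 2 positive -> not definite
Definite clause count = 3.

3


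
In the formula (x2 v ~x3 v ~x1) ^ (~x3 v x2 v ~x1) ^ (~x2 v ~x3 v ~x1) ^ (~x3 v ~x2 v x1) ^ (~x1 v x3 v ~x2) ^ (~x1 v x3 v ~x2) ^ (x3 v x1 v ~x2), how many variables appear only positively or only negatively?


A pure literal appears in only one polarity across all clauses.
No pure literals found.
Count = 0.

0


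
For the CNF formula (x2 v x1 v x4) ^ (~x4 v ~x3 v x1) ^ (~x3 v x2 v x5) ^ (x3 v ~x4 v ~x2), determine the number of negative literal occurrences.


Scan each clause for negated literals.
Clause 1: 0 negative; Clause 2: 2 negative; Clause 3: 1 negative; Clause 4: 2 negative.
Total negative literal occurrences = 5.

5


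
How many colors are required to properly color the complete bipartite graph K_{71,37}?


K_{71,37} is bipartite by definition: the two parts are independent sets, with every edge crossing between them.
Color all vertices in one part with color 1 and all vertices in the other part with color 2.
Since the graph has at least one edge, one color does not suffice.
Chromatic number = 2.

2


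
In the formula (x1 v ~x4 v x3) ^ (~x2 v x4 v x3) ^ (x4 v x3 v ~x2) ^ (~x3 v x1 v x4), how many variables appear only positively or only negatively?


A pure literal appears in only one polarity across all clauses.
Pure literals: x1 (positive only), x2 (negative only).
Count = 2.

2


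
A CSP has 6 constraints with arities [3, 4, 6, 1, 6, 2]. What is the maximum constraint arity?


The arities are: 3, 4, 6, 1, 6, 2.
Scan for the maximum value.
Maximum arity = 6.

6


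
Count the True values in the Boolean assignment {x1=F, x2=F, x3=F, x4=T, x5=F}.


The weight is the number of variables assigned True.
True variables: x4.
Weight = 1.

1


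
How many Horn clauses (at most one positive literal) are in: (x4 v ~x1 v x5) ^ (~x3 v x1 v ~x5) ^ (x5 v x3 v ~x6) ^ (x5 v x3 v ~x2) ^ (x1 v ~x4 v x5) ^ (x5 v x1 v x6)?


A Horn clause has at most one positive literal.
Clause 1: 2 positive lit(s) -> not Horn
Clause 2: 1 positive lit(s) -> Horn
Clause 3: 2 positive lit(s) -> not Horn
Clause 4: 2 positive lit(s) -> not Horn
Clause 5: 2 positive lit(s) -> not Horn
Clause 6: 3 positive lit(s) -> not Horn
Total Horn clauses = 1.

1


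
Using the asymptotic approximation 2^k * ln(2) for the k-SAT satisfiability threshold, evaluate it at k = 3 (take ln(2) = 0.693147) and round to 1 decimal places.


Using the asymptotic formula: threshold ~ 2^k * ln(2).
2^3 = 8.
8 * 0.693147 = 5.5.

5.5


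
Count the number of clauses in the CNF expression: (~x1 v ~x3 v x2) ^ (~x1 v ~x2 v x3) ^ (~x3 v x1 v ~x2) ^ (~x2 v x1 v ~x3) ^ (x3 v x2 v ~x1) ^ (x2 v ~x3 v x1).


Each group enclosed in parentheses joined by ^ is one clause.
Counting the conjuncts: 6 clauses.

6


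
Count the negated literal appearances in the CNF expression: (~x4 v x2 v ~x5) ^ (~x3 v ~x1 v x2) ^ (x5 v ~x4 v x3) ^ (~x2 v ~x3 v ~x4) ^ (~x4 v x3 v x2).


Scan each clause for negated literals.
Clause 1: 2 negative; Clause 2: 2 negative; Clause 3: 1 negative; Clause 4: 3 negative; Clause 5: 1 negative.
Total negative literal occurrences = 9.

9


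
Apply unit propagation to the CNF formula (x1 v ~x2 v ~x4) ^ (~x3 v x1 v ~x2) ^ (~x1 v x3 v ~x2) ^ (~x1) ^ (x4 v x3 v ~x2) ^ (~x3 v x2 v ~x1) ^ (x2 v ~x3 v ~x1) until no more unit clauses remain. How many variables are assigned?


Unit propagation repeatedly assigns the literal in any unit clause, then simplifies.
Assignments in order: x1 = F.
No further unit clauses remain.
Total variables assigned = 1.

1


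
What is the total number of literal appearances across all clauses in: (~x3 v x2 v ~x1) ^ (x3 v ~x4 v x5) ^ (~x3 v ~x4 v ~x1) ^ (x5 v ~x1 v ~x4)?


Clause lengths: 3, 3, 3, 3.
Sum = 3 + 3 + 3 + 3 = 12.

12


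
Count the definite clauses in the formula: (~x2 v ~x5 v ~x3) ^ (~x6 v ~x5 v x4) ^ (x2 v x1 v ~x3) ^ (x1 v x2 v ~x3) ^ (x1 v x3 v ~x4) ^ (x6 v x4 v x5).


A definite clause has exactly one positive literal.
Clause 1: 0 positive -> not definite
Clause 2: 1 positive -> definite
Clause 3: 2 positive -> not definite
Clause 4: 2 positive -> not definite
Clause 5: 2 positive -> not definite
Clause 6: 3 positive -> not definite
Definite clause count = 1.

1


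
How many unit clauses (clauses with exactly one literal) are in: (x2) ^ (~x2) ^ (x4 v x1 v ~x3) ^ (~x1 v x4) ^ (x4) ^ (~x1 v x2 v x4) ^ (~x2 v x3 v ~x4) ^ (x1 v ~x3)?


A unit clause contains exactly one literal.
Unit clauses found: (x2), (~x2), (x4).
Count = 3.

3


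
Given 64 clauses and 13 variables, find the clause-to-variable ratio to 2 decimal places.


Clause-to-variable ratio = clauses / variables.
64 / 13 = 4.92.

4.92


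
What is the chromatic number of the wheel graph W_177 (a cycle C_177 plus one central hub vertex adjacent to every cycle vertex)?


W_177 consists of the cycle C_177 together with a hub vertex adjacent to every cycle vertex.
The cycle C_177 needs 3 colors (odd cycle -> 3).
The hub is adjacent to every cycle vertex, so it must receive a new color distinct from all of them.
Chromatic number = 3 + 1 = 4.

4


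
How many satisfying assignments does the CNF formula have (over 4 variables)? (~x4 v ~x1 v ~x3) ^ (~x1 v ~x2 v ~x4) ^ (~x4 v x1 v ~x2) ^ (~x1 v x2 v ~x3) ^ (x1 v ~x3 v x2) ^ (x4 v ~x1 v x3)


Enumerate all 16 truth assignments over 4 variables.
Test each against every clause.
Satisfying assignments found: 6.

6


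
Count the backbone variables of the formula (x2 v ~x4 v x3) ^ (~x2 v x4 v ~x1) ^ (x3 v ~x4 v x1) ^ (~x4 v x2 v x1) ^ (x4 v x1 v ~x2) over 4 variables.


Find all satisfying assignments: 8 model(s).
Check which variables have the same value in every model.
No variable is fixed across all models.
Backbone size = 0.

0


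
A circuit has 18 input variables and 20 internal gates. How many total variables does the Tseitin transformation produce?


The Tseitin transformation introduces one auxiliary variable per gate.
Total variables = inputs + gates = 18 + 20 = 38.

38


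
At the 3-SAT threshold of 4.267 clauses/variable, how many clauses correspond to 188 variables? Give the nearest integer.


The 3-SAT phase transition occurs at approximately 4.267 clauses per variable.
m = 4.267 * 188 = 802.196.
Rounded to nearest integer: 802.

802


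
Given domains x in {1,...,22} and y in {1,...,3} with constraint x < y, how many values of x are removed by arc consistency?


For the constraint x < y, x needs a supporting value in y's domain.
x can be at most 2 (one less than y's maximum).
Valid x values from domain: 2 out of 22.
Pruned = 22 - 2 = 20.

20


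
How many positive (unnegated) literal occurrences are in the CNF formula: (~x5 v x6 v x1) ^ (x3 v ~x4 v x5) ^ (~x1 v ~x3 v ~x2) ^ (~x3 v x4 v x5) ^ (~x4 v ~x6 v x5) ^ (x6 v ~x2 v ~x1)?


Scan each clause for unnegated literals.
Clause 1: 2 positive; Clause 2: 2 positive; Clause 3: 0 positive; Clause 4: 2 positive; Clause 5: 1 positive; Clause 6: 1 positive.
Total positive literal occurrences = 8.

8


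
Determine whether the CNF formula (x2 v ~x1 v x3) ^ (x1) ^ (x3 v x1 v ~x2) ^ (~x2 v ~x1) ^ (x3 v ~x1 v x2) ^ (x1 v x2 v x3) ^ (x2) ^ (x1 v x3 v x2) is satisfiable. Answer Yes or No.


Check all 8 possible truth assignments.
Number of satisfying assignments found: 0.
The formula is unsatisfiable.

No


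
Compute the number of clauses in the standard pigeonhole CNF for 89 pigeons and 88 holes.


The PHP encoding has two parts:
1) At-least-one-hole clauses: 89 (one per pigeon, each with 88 literals).
2) At-most-one-pigeon-per-hole clauses: 88 holes * C(89,2) = 88 * 3916 = 344608.
Total clauses = 89 + 344608 = 344697.

344697


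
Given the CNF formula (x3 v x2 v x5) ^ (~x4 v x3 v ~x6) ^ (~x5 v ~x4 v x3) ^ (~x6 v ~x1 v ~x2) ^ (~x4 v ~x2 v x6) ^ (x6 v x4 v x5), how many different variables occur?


Identify each distinct variable in the formula.
Variables found: x1, x2, x3, x4, x5, x6.
Total distinct variables = 6.

6


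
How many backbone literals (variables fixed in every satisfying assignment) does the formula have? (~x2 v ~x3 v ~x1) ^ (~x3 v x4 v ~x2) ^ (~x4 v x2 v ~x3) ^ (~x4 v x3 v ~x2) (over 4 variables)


Find all satisfying assignments: 9 model(s).
Check which variables have the same value in every model.
No variable is fixed across all models.
Backbone size = 0.

0


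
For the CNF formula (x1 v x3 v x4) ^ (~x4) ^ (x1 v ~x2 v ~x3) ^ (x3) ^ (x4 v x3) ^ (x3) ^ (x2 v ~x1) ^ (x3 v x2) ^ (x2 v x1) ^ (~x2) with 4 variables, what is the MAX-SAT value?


Enumerate all 16 truth assignments.
For each, count how many of the 10 clauses are satisfied.
The formula is not fully satisfiable, so the maximum is below 10.
Maximum simultaneously satisfiable clauses = 9.

9


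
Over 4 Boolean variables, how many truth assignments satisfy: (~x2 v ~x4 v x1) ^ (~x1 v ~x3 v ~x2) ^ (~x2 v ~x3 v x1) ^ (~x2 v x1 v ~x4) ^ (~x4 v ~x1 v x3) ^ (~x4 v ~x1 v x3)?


Enumerate all 16 truth assignments over 4 variables.
Test each against every clause.
Satisfying assignments found: 9.

9


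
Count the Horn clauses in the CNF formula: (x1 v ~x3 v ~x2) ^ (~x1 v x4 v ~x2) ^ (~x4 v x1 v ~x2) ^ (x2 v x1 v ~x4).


A Horn clause has at most one positive literal.
Clause 1: 1 positive lit(s) -> Horn
Clause 2: 1 positive lit(s) -> Horn
Clause 3: 1 positive lit(s) -> Horn
Clause 4: 2 positive lit(s) -> not Horn
Total Horn clauses = 3.

3


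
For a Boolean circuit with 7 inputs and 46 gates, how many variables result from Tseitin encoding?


The Tseitin transformation introduces one auxiliary variable per gate.
Total variables = inputs + gates = 7 + 46 = 53.

53


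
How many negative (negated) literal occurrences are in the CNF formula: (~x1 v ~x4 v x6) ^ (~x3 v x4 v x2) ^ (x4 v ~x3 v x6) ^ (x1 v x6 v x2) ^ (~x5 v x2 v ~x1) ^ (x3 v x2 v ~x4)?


Scan each clause for negated literals.
Clause 1: 2 negative; Clause 2: 1 negative; Clause 3: 1 negative; Clause 4: 0 negative; Clause 5: 2 negative; Clause 6: 1 negative.
Total negative literal occurrences = 7.

7


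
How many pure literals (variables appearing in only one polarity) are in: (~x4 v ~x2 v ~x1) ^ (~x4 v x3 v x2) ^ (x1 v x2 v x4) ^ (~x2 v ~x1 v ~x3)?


A pure literal appears in only one polarity across all clauses.
No pure literals found.
Count = 0.

0


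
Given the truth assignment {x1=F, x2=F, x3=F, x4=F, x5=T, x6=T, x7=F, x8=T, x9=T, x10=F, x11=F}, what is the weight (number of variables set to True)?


The weight is the number of variables assigned True.
True variables: x5, x6, x8, x9.
Weight = 4.

4


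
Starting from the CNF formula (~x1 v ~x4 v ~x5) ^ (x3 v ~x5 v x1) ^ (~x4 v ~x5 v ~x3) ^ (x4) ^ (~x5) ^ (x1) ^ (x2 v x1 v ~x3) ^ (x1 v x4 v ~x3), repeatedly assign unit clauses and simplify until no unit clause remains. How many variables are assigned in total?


Unit propagation repeatedly assigns the literal in any unit clause, then simplifies.
Assignments in order: x4 = T, x5 = F, x1 = T.
No further unit clauses remain.
Total variables assigned = 3.

3


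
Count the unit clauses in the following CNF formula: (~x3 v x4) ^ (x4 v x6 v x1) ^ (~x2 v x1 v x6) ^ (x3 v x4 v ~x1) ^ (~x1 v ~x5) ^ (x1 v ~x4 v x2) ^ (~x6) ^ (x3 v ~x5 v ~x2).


A unit clause contains exactly one literal.
Unit clauses found: (~x6).
Count = 1.

1


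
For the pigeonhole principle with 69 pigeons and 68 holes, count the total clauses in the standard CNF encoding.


The PHP encoding has two parts:
1) At-least-one-hole clauses: 69 (one per pigeon, each with 68 literals).
2) At-most-one-pigeon-per-hole clauses: 68 holes * C(69,2) = 68 * 2346 = 159528.
Total clauses = 69 + 159528 = 159597.

159597


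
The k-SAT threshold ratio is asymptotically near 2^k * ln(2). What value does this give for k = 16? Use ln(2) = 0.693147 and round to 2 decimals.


Using the asymptotic formula: threshold ~ 2^k * ln(2).
2^16 = 65536.
65536 * 0.693147 = 45426.08.

45426.08


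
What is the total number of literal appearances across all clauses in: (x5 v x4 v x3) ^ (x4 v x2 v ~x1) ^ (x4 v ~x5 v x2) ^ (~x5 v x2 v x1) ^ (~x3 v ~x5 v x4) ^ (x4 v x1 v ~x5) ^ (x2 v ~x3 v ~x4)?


Clause lengths: 3, 3, 3, 3, 3, 3, 3.
Sum = 3 + 3 + 3 + 3 + 3 + 3 + 3 = 21.

21


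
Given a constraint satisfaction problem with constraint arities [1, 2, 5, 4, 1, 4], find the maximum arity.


The arities are: 1, 2, 5, 4, 1, 4.
Scan for the maximum value.
Maximum arity = 5.

5


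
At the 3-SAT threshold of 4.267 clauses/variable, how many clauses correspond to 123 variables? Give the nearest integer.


The 3-SAT phase transition occurs at approximately 4.267 clauses per variable.
m = 4.267 * 123 = 524.841.
Rounded to nearest integer: 525.

525


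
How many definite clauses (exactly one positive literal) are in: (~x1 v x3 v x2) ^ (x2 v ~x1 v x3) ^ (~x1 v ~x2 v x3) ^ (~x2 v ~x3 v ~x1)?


A definite clause has exactly one positive literal.
Clause 1: 2 positive -> not definite
Clause 2: 2 positive -> not definite
Clause 3: 1 positive -> definite
Clause 4: 0 positive -> not definite
Definite clause count = 1.

1


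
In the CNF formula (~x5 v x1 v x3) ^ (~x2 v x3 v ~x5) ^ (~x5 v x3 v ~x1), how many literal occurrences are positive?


Scan each clause for unnegated literals.
Clause 1: 2 positive; Clause 2: 1 positive; Clause 3: 1 positive.
Total positive literal occurrences = 4.

4


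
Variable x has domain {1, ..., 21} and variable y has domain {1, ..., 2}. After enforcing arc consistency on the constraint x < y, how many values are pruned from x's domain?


For the constraint x < y, x needs a supporting value in y's domain.
x can be at most 1 (one less than y's maximum).
Valid x values from domain: 1 out of 21.
Pruned = 21 - 1 = 20.

20


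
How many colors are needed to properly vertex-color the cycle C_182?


A cycle on an even number of vertices is bipartite: alternate two colors around the cycle.
Since 182 is even, two colors suffice, and at least two are needed because the graph has edges.
Chromatic number = 2.

2


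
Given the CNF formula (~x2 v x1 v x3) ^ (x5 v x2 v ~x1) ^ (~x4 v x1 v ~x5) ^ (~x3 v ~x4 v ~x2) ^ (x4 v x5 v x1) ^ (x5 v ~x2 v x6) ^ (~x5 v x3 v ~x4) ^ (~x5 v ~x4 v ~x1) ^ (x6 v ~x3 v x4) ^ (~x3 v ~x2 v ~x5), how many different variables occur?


Identify each distinct variable in the formula.
Variables found: x1, x2, x3, x4, x5, x6.
Total distinct variables = 6.

6


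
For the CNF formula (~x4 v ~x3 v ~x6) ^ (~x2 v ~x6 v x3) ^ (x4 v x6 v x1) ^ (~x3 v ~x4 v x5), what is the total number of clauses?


Each group enclosed in parentheses joined by ^ is one clause.
Counting the conjuncts: 4 clauses.

4
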